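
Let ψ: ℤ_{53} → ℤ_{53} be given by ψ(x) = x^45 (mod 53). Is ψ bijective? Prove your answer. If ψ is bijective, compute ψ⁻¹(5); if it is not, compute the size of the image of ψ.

33

Since 53 is prime, the nonzero elements of ℤ_{53} form a cyclic group of order 52.
As gcd(45, 52) = 1, raising to the 45th power is a bijection on this group: if s^45 ≡ t^45 then (st^{−1})^45 = 1, and the only element of order dividing gcd(45, 52) = 1 is 1, so s = t.
With ψ(0) = 0 this makes ψ injective on all of ℤ_{53}, hence bijective (finite equal-size domain and codomain). In particular ψ is bijective.
Since ψ is bijective, we find the preimage of 5. The inverse of x ↦ x^45 on (ℤ_{53})^× is x ↦ x^37, because 45·37 = 1665 = 32·52 + 1 ≡ 1 (mod 52) and x^{52} = 1 for x ≠ 0 (Fermat). So ψ⁻¹(5) = 5^37 mod 53.
Repeated squaring mod 53: 5^1 ≡ 5, 5^2 ≡ 5² = 25, 5^4 ≡ 25² = 625 ≡ 42, 5^8 ≡ 42² = 1764 ≡ 15, 5^16 ≡ 15² = 225 ≡ 13, 5^32 ≡ 13² = 169 ≡ 10. Since 37 = 32 + 4 + 1, 5^37 ≡ 10·42·5: 10·42 = 420 ≡ 49, then 49·5 = 245 ≡ 33. So 5^37 ≡ 33 (mod 53).
Hence ψ⁻¹(5) = 33.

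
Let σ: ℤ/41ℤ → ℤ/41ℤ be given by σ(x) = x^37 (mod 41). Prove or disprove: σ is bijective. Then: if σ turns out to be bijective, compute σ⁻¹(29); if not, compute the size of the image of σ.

Since 41 is prime, the nonzero elements of ℤ/41ℤ form a cyclic group of order 40.
As gcd(37, 40) = 1, raising to the 37th power is a bijection on this group: if a^37 ≡ b^37 then (ab^{−1})^37 = 1, and the only element of order dividing gcd(37, 40) = 1 is 1, so a = b.
With σ(0) = 0 this makes σ injective on all of ℤ/41ℤ, hence bijective (finite equal-size domain and codomain). In particular σ is bijective.
Since σ is bijective, we find the preimage of 29. The inverse of x ↦ x^37 on (ℤ/41ℤ)^× is x ↦ x^13, because 37·13 = 481 = 12·40 + 1 ≡ 1 (mod 40) and x^{40} = 1 for x ≠ 0 (Fermat). So σ⁻¹(29) = 29^13 mod 41.
Repeated squaring mod 41: 29^1 ≡ 29, 29^2 ≡ 29² = 841 ≡ 21, 29^4 ≡ 21² = 441 ≡ 31, 29^8 ≡ 31² = 961 ≡ 18. Since 13 = 8 + 4 + 1, 29^13 ≡ 18·31·29: 18·31 = 558 ≡ 25, then 25·29 = 725 ≡ 28. So 29^13 ≡ 28 (mod 41).
Hence σ⁻¹(29) = 28.

28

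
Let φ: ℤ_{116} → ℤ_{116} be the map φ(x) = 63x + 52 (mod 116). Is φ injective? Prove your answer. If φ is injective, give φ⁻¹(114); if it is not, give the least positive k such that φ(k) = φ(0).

By definition, injectivity means: for all s, t in the domain, φ(s) = φ(t) implies s = t.
If φ(s) = φ(t), then 63s ≡ 63t (mod 116). Because gcd(63, 116) = 1, we may cancel 63 to get s ≡ t (mod 116).
Hence φ is injective.
We now compute 63⁻¹ mod 116 explicitly. Euclid's algorithm: 116 = 1·63 + 53, 63 = 1·53 + 10, 53 = 5·10 + 3, 10 = 3·3 + 1; back-substituting gives 1 = 35·63 − 19·116, so 63⁻¹ ≡ 35 (mod 116).
Since φ is injective, we compute φ⁻¹(114): solve 63x + 52 ≡ 114 (mod 116), i.e. 63x ≡ 62 (mod 116).
Multiplying by 63⁻¹ = 35 gives x ≡ 35·62 = 2170 = 18·116 + 82 ≡ 82 (mod 116).
Check: φ(82) = 63·82 + 52 = 5218 = 44·116 + 114 ≡ 114 (mod 116).

82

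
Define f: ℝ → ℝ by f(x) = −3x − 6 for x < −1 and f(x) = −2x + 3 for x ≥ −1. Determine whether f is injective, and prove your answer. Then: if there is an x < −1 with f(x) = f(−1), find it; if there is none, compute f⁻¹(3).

-11/3

Both pieces are strictly decreasing (slopes −3 and −2), so each is injective on its own interval.
The left piece maps (−∞, −1) onto (−3, ∞); the right piece maps [−1, ∞) onto (−∞, 5].
These images overlap. In particular f(−1) = 5 (right piece), and solving −3x − 6 = 5 on the left piece gives x = −11/3 < −1.
So f(−11/3) = f(−1) with −11/3 ≠ −1, and f is not injective. This x = −11/3 is the requested value below −1.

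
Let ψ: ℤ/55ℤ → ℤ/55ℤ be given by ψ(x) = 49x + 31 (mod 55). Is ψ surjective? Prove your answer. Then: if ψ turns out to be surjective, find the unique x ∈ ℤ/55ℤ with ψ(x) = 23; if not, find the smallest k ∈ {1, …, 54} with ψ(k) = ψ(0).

Since gcd(49, 55) = 1, 49 is invertible modulo 55. Euclid's algorithm: 55 = 1·49 + 6, 49 = 8·6 + 1; back-substituting gives 1 = 9·49 − 8·55, so 49⁻¹ ≡ 9 (mod 55).
For any y ∈ ℤ/55ℤ, x = 9(y − 31) mod 55 satisfies ψ(x) = 49·9(y − 31) + 31 ≡ y (since 49·9 ≡ 1 mod 55). So every y has a preimage.
So ψ is surjective.
Since ψ is surjective, we find ψ⁻¹(23): we need 49x ≡ 23 − 31 ≡ 47 (mod 55). Using 49⁻¹ = 9: x ≡ 9·47 = 423 = 7·55 + 38, so x = 38.
Check: ψ(38) = 49·38 + 31 = 1893 = 34·55 + 23 ≡ 23 (mod 55).

38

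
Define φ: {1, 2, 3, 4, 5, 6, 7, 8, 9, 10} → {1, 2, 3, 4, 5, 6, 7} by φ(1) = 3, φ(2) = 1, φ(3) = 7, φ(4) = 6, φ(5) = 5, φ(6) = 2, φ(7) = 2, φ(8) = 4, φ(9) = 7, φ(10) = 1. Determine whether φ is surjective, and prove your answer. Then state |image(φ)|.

7

Every element of the codomain has a preimage: 1 = φ(2), 2 = φ(6), 3 = φ(1), 4 = φ(8), 5 = φ(5), 6 = φ(4), 7 = φ(3).
Hence φ is surjective.
The image of φ is {1, 2, 3, 4, 5, 6, 7}, which has 7 elements.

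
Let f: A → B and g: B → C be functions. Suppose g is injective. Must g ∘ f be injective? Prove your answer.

not injective

No. Take A = {1, 2}, B = C = {1, 2, 3, 4, 5}, f(1) = f(2) = 1, and g = identity (injective).
Then (g ∘ f)(1) = (g ∘ f)(2) = 1 with 1 ≠ 2, so g ∘ f is not injective.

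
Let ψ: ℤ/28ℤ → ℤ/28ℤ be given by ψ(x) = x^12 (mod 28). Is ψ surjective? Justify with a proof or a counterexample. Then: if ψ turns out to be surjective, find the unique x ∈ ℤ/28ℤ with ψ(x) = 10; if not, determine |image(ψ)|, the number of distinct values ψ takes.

4

ψ(1) = 1^12 = 1.
ψ(3): Repeated squaring mod 28: 3^1 ≡ 3, 3^2 ≡ 3² = 9, 3^4 ≡ 9² = 81 ≡ 25, 3^8 ≡ 25² = 625 ≡ 9. Since 12 = 8 + 4, 3^12 ≡ 9·25: 9·25 = 225 ≡ 1. So 3^12 ≡ 1 (mod 28).
So ψ(1) = ψ(3) = 1 while 1 ≠ 3, hence ψ is not injective.
A non-injective map from the 28-element set ℤ/28ℤ to itself takes at most 27 distinct values, so it cannot be surjective. Therefore ψ is not surjective.
Since ψ is not surjective, we determine |image(ψ)|. Computing x^12 mod 28 for each x (by repeated squaring, reducing mod 28 at every step), the values ψ(0), ψ(1), …, ψ(27) are: 0, 1, 8, 1, 8, 1, 8, 21, 8, 1, 8, 1, 8, 1, 0, 1, 8, 1, 8, 1, 8, 21, 8, 1, 8, 1, 8, 1.
The distinct values are {0, 1, 8, 21}; there are 4 of them.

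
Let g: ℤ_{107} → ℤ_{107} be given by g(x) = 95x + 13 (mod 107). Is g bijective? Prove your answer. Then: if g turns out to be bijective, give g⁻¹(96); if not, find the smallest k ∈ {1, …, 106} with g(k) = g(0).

2

Recall: g is injective when g(x_1) = g(x_2) forces x_1 = x_2.
Suppose g(x_1) = g(x_2) in ℤ_{107}. Then 95x_1 + 13 ≡ 95x_2 + 13 (mod 107), thus 95(x_1 − x_2) ≡ 0 (mod 107).
Since gcd(95, 107) = 1, 95 is invertible modulo 107, so x_1 − x_2 ≡ 0 (mod 107), i.e. x_1 = x_2.
We now compute 95⁻¹ mod 107 explicitly. Euclid's algorithm: 107 = 1·95 + 12, 95 = 7·12 + 11, 12 = 1·11 + 1; back-substituting gives 1 = 98·95 − 87·107, so 95⁻¹ ≡ 98 (mod 107).
Then y ↦ 98(y − 13) is a two-sided inverse to g, so every y ∈ ℤ_{107} has a preimage.
So g is bijective.
Since g is bijective, we find g⁻¹(96): we need 95x ≡ 96 − 13 ≡ 83 (mod 107). Using 95⁻¹ = 98: x ≡ 98·83 = 8134 = 76·107 + 2, so x = 2.
Check: g(2) = 95·2 + 13 = 203 = 1·107 + 96 ≡ 96 (mod 107).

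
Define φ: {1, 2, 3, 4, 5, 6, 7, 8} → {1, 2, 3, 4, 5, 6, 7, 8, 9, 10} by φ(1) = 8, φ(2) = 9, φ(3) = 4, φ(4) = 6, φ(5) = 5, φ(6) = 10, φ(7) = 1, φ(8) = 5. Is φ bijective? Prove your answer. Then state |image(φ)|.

7

φ(5) = 5 = φ(8) with 5 ≠ 8, so φ is not injective, hence not bijective.
The image of φ is {1, 4, 5, 6, 8, 9, 10}, which has 7 elements.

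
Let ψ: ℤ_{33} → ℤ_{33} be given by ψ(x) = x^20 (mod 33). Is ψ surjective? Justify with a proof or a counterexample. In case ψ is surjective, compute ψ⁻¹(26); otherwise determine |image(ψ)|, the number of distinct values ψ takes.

ψ(1) = 1^20 = 1.
ψ(2): Repeated squaring mod 33: 2^1 ≡ 2, 2^2 ≡ 2² = 4, 2^4 ≡ 4² = 16, 2^8 ≡ 16² = 256 ≡ 25, 2^16 ≡ 25² = 625 ≡ 31. Since 20 = 16 + 4, 2^20 ≡ 31·16: 31·16 = 496 ≡ 1. So 2^20 ≡ 1 (mod 33).
So ψ(1) = ψ(2) = 1 while 1 ≠ 2, so ψ is not injective.
A non-injective map from the 33-element set ℤ_{33} to itself takes at most 32 distinct values, so it cannot be surjective. Hence ψ is not surjective.
Since ψ is not surjective, we determine |image(ψ)|. Computing x^20 mod 33 for each x (by repeated squaring, reducing mod 33 at every step), the values ψ(0), ψ(1), …, ψ(32) are: 0, 1, 1, 12, 1, 1, 12, 1, 1, 12, 1, 22, 12, 1, 1, 12, 1, 1, 12, 1, 1, 12, 22, 1, 12, 1, 1, 12, 1, 1, 12, 1, 1.
The distinct values are {0, 1, 12, 22}; there are 4 of them.

4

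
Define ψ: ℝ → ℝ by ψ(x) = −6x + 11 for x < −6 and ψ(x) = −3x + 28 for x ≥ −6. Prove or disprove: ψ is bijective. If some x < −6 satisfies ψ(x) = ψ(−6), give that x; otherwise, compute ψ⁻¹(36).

Both pieces are strictly decreasing (slopes −6 and −3), so each is injective on its own interval.
The left piece maps (−∞, −6) onto (47, ∞); the right piece maps [−6, ∞) onto (−∞, 46].
The images leave a gap (47 has no preimage), so ψ is not surjective, hence not bijective.
Because the two images are disjoint, no x < −6 has ψ(x) = ψ(−6), so we compute ψ⁻¹(36): 36 lies in (−∞, 46], so solve −3x + 28 = 36: x = (36 − 28)/(−3) = −8/3.

-8/3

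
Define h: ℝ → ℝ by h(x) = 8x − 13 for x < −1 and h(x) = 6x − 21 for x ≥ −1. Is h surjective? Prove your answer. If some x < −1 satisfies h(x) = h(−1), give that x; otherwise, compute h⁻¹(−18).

-7/4

Both pieces are strictly increasing (slopes 8 and 6), so each is injective on its own interval.
The left piece maps (−∞, −1) onto (−∞, −21); the right piece maps [−1, ∞) onto [−27, ∞).
The union (−∞, −21) ∪ [−27, ∞) covers ℝ, so h is surjective.
For the follow-up: the images overlap, so an x < −1 with h(x) = h(−1) exists. h(−1) = −27; solving 8x − 13 = −27 for x < −1 gives x = (−27 + 13)/8 = −7/4.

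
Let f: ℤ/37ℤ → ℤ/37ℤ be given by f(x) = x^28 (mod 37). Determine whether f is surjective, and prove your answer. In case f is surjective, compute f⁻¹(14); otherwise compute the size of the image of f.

10

f(1) = 1^28 = 1.
f(6): Repeated squaring mod 37: 6^1 ≡ 6, 6^2 ≡ 6² = 36, 6^4 ≡ 36² = 1296 ≡ 1, 6^8 ≡ 1² = 1, 6^16 ≡ 1² = 1. Since 28 = 16 + 8 + 4, 6^28 ≡ 1·1·1: 1·1 = 1, then 1·1 = 1. So 6^28 ≡ 1 (mod 37).
So f(1) = f(6) = 1 while 1 ≠ 6, hence f is not injective.
A non-injective map from the 37-element set ℤ/37ℤ to itself takes at most 36 distinct values, so it cannot be surjective. Hence f is not surjective.
Since f is not surjective, we determine |image(f)|. Computing x^28 mod 37 for each x (by repeated squaring, reducing mod 37 at every step), the values f(0), f(1), …, f(36) are: 0, 1, 12, 34, 33, 7, 1, 7, 26, 9, 10, 26, 12, 33, 10, 16, 16, 9, 34, 34, 9, 16, 16, 10, 33, 12, 26, 10, 9, 26, 7, 1, 7, 33, 34, 12, 1.
The distinct values are {0, 1, 7, 9, 10, 12, 16, 26, 33, 34}; there are 10 of them.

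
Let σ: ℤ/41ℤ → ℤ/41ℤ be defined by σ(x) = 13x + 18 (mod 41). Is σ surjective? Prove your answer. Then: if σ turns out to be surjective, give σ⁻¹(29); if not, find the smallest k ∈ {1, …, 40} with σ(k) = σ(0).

4

Since gcd(13, 41) = 1, 13 is invertible modulo 41. Euclid's algorithm: 41 = 3·13 + 2, 13 = 6·2 + 1; back-substituting gives 1 = 19·13 − 6·41, so 13⁻¹ ≡ 19 (mod 41).
For any y ∈ ℤ/41ℤ, x = 19(y − 18) mod 41 satisfies σ(x) = 13·19(y − 18) + 18 ≡ y (since 13·19 ≡ 1 mod 41). So every y has a preimage.
So σ is surjective.
Since σ is surjective, we compute σ⁻¹(29): solve 13x + 18 ≡ 29 (mod 41), i.e. 13x ≡ 11 (mod 41).
Multiplying by 13⁻¹ = 19 gives x ≡ 19·11 = 209 = 5·41 + 4 ≡ 4 (mod 41).
Check: σ(4) = 13·4 + 18 = 70 = 1·41 + 29 ≡ 29 (mod 41).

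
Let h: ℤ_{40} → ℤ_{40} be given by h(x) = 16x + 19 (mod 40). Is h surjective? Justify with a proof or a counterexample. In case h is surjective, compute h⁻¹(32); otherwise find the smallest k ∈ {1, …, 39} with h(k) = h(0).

Recall that surjectivity means every element of the codomain has a preimage under h.
Since gcd(16, 40) = 8, we have 16x ≡ 0 (mod 8) for all x, so h(x) ≡ 3 (mod 8).
But 0 ≢ 3 (mod 8), so 0 ∈ ℤ_{40} has no preimage. Therefore h is not surjective.
Since h is not surjective, we find the least positive k with h(k) = h(0): this means 16k ≡ 0 (mod 40), i.e. 40 ∣ 16k. Since gcd(16, 40) = 8, dividing through by 8 this holds exactly when 5 ∣ 2k, and as gcd(2, 5) = 1, exactly when 5 ∣ k.
The smallest positive such k is 5.

5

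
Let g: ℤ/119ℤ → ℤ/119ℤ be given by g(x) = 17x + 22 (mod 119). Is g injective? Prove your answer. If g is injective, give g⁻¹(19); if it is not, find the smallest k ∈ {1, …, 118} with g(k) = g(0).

7

By definition, injectivity means: for all u, v in the domain, g(u) = g(v) implies u = v.
We have gcd(17, 119) = 17 > 1. Taking u = 0 and v = 7: g(0) = 22 and g(7) = 17·7 + 22 = 141 ≡ 22 (mod 119).
So g(0) = g(7) while 0 ≠ 7, so g is not injective.
Since g is not injective, we find the least positive k with g(k) = g(0): this means 17k ≡ 0 (mod 119), i.e. 119 ∣ 17k. Since gcd(17, 119) = 17, dividing through by 17 this holds exactly when 7 ∣ k.
The smallest positive such k is 7.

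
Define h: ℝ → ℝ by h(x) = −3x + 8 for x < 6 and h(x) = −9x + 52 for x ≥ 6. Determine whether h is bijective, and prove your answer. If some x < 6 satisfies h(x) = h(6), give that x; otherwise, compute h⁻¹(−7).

10/3

Both pieces are strictly decreasing (slopes −3 and −9), so each is injective on its own interval.
The left piece maps (−∞, 6) onto (−10, ∞); the right piece maps [6, ∞) onto (−∞, −2].
These images overlap. In particular h(6) = −2 (right piece), and solving −3x + 8 = −2 on the left piece gives x = 10/3 < 6.
So h(10/3) = h(6) with 10/3 ≠ 6, and h is not injective, hence not bijective. This x = 10/3 is the requested value below 6.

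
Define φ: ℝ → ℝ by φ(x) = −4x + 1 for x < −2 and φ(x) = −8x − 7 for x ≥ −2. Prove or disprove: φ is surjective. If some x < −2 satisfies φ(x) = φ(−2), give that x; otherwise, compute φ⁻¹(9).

Both pieces are strictly decreasing (slopes −4 and −8), so each is injective on its own interval.
The left piece maps (−∞, −2) onto (9, ∞); the right piece maps [−2, ∞) onto (−∞, 9].
These images together cover ℝ, so φ is surjective.
Because the two images are disjoint, no x < −2 has φ(x) = φ(−2), so we compute φ⁻¹(9): 9 lies in (−∞, 9], so solve −8x − 7 = 9: x = (9 + 7)/(−8) = −2.

-2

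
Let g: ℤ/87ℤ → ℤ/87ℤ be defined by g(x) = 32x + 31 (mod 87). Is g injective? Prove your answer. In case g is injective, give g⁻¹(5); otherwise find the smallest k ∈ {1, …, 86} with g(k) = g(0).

Suppose g(s) = g(t) in ℤ/87ℤ. Then 32s + 31 ≡ 32t + 31 (mod 87), thus 32(s − t) ≡ 0 (mod 87).
Since gcd(32, 87) = 1, 32 is invertible modulo 87, thus s − t ≡ 0 (mod 87), i.e. s = t.
Therefore g is injective.
We now compute 32⁻¹ mod 87 explicitly. Euclid's algorithm: 87 = 2·32 + 23, 32 = 1·23 + 9, 23 = 2·9 + 5, 9 = 1·5 + 4, 5 = 1·4 + 1; back-substituting gives 1 = 68·32 − 25·87, so 32⁻¹ ≡ 68 (mod 87).
Since g is injective, we compute g⁻¹(5): solve 32x + 31 ≡ 5 (mod 87), i.e. 32x ≡ 61 (mod 87).
Multiplying by 32⁻¹ = 68 gives x ≡ 68·61 = 4148 = 47·87 + 59 ≡ 59 (mod 87).
Check: g(59) = 32·59 + 31 = 1919 = 22·87 + 5 ≡ 5 (mod 87).

59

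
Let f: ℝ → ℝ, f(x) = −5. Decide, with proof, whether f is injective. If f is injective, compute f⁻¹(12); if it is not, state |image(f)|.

Recall: f is injective when f(u) = f(v) forces u = v.
f(0) = −5 = f(1) with 0 ≠ 1, so f is not injective.
Since f is not injective, we state |image(f)|: the image of f is {−5}, which has 1 element.

1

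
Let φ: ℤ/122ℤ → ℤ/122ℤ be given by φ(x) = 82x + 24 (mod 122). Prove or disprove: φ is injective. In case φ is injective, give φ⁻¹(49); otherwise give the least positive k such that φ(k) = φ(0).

61

We have gcd(82, 122) = 2 > 1. Taking s = 0 and t = 61: φ(0) = 24 and φ(61) = 82·61 + 24 = 5026 ≡ 24 (mod 122).
So φ(0) = φ(61) while 0 ≠ 61, thus φ is not injective.
Since φ is not injective, we find the least positive k with φ(k) = φ(0): this means 82k ≡ 0 (mod 122), i.e. 122 ∣ 82k. Since gcd(82, 122) = 2, dividing through by 2 this holds exactly when 61 ∣ 41k, and as gcd(41, 61) = 1, exactly when 61 ∣ k.
The smallest positive such k is 61.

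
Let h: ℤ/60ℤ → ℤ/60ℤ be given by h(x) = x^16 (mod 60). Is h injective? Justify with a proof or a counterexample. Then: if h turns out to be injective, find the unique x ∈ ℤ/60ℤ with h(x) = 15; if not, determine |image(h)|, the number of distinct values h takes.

8

h(2): Repeated squaring mod 60: 2^1 ≡ 2, 2^2 ≡ 2² = 4, 2^4 ≡ 4² = 16, 2^8 ≡ 16² = 256 ≡ 16, 2^16 ≡ 16² = 256 ≡ 16. So 2^16 ≡ 16 (mod 60).
h(4): Repeated squaring mod 60: 4^1 ≡ 4, 4^2 ≡ 4² = 16, 4^4 ≡ 16² = 256 ≡ 16, 4^8 ≡ 16² = 256 ≡ 16, 4^16 ≡ 16² = 256 ≡ 16. So 4^16 ≡ 16 (mod 60).
So h(2) = h(4) = 16 while 2 ≠ 4, so h is not injective.
Since h is not injective, we determine |image(h)|. Computing x^16 mod 60 for each x (by repeated squaring, reducing mod 60 at every step), the values h(0), h(1), …, h(59) are: 0, 1, 16, 21, 16, 25, 36, 1, 16, 21, 40, 1, 36, 1, 16, 45, 16, 1, 36, 1, 40, 21, 16, 1, 36, 25, 16, 21, 16, 1, 0, 1, 16, 21, 16, 25, 36, 1, 16, 21, 40, 1, 36, 1, 16, 45, 16, 1, 36, 1, 40, 21, 16, 1, 36, 25, 16, 21, 16, 1.
The distinct values are {0, 1, 16, 21, 25, 36, 40, 45}; there are 8 of them.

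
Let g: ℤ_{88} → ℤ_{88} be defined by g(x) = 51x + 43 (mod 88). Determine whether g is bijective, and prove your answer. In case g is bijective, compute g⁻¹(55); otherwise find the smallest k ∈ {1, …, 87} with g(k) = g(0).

52

Suppose g(x_1) = g(x_2) in ℤ_{88}. Then 51x_1 + 43 ≡ 51x_2 + 43 (mod 88), so 51(x_1 − x_2) ≡ 0 (mod 88).
Since gcd(51, 88) = 1, 51 is invertible modulo 88, hence x_1 − x_2 ≡ 0 (mod 88), i.e. x_1 = x_2.
We now compute 51⁻¹ mod 88 explicitly. Euclid's algorithm: 88 = 1·51 + 37, 51 = 1·37 + 14, 37 = 2·14 + 9, 14 = 1·9 + 5, 9 = 1·5 + 4, 5 = 1·4 + 1; back-substituting gives 1 = 19·51 − 11·88, so 51⁻¹ ≡ 19 (mod 88).
For any y ∈ ℤ_{88}, x = 19(y − 43) mod 88 satisfies g(x) = 51·19(y − 43) + 43 ≡ y (since 51·19 ≡ 1 mod 88). So every y has a preimage.
Therefore g is bijective.
Since g is bijective, we find g⁻¹(55): we need 51x ≡ 55 − 43 ≡ 12 (mod 88). Using 51⁻¹ = 19: x ≡ 19·12 = 228 = 2·88 + 52, so x = 52.
Check: g(52) = 51·52 + 43 = 2695 = 30·88 + 55 ≡ 55 (mod 88).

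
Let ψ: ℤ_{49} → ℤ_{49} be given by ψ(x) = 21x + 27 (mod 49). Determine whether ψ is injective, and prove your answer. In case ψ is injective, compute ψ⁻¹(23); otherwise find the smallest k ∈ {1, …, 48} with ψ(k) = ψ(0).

We have gcd(21, 49) = 7 > 1. Taking s = 0 and t = 7: ψ(0) = 27 and ψ(7) = 21·7 + 27 = 174 ≡ 27 (mod 49).
So ψ(0) = ψ(7) while 0 ≠ 7, thus ψ is not injective.
Since ψ is not injective, we find the least positive k with ψ(k) = ψ(0): this means 21k ≡ 0 (mod 49), i.e. 49 ∣ 21k. Since gcd(21, 49) = 7, dividing through by 7 this holds exactly when 7 ∣ 3k, and as gcd(3, 7) = 1, exactly when 7 ∣ k.
The smallest positive such k is 7.

7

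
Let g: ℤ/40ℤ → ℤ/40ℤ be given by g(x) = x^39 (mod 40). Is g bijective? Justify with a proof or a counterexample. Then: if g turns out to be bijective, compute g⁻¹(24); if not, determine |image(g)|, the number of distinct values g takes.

25

g(0) = 0^39 = 0.
g(10): Repeated squaring mod 40: 10^1 ≡ 10, 10^2 ≡ 10² = 100 ≡ 20, 10^4 ≡ 20² = 400 ≡ 0, 10^8 ≡ 0² = 0, 10^16 ≡ 0² = 0, 10^32 ≡ 0² = 0. Since 39 = 32 + 4 + 2 + 1, 10^39 ≡ 0·0·20·10: 0·0 = 0, then 0·20 = 0, then 0·10 = 0. So 10^39 ≡ 0 (mod 40).
So g(0) = g(10) = 0 while 0 ≠ 10, hence g is not injective, hence not bijective.
Since g is not bijective, we determine |image(g)|. Computing x^39 mod 40 for each x (by repeated squaring, reducing mod 40 at every step), the values g(0), g(1), …, g(39) are: 0, 1, 8, 27, 24, 5, 16, 23, 32, 9, 0, 11, 8, 37, 24, 15, 16, 33, 32, 19, 0, 21, 8, 7, 24, 25, 16, 3, 32, 29, 0, 31, 8, 17, 24, 35, 16, 13, 32, 39.
The distinct values are {0, 1, 3, 5, 7, 8, 9, 11, 13, 15, 16, 17, 19, 21, 23, 24, 25, 27, 29, 31, 32, 33, 35, 37, 39}; there are 25 of them.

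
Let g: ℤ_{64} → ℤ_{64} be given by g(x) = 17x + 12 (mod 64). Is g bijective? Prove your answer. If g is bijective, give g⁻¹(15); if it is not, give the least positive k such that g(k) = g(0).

19

By definition, injectivity means: for all s, t in the domain, g(s) = g(t) implies s = t.
Suppose g(s) = g(t) in ℤ_{64}. Then 17s + 12 ≡ 17t + 12 (mod 64), thus 17(s − t) ≡ 0 (mod 64).
Since gcd(17, 64) = 1, 17 is invertible modulo 64, therefore s − t ≡ 0 (mod 64), i.e. s = t.
We now compute 17⁻¹ mod 64 explicitly. Euclid's algorithm: 64 = 3·17 + 13, 17 = 1·13 + 4, 13 = 3·4 + 1; back-substituting gives 1 = 49·17 − 13·64, so 17⁻¹ ≡ 49 (mod 64).
Then y ↦ 49(y − 12) is a two-sided inverse to g, so every y ∈ ℤ_{64} has a preimage.
So g is bijective.
Since g is bijective, we find g⁻¹(15): we need 17x ≡ 15 − 12 ≡ 3 (mod 64). Using 17⁻¹ = 49: x ≡ 49·3 = 147 = 2·64 + 19, so x = 19.
Check: g(19) = 17·19 + 12 = 335 = 5·64 + 15 ≡ 15 (mod 64).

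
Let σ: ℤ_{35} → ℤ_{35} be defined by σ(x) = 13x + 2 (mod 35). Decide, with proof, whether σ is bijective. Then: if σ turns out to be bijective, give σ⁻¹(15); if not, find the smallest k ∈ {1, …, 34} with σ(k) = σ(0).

1

By definition, σ is injective if σ(x_1) = σ(x_2) implies x_1 = x_2.
If σ(x_1) = σ(x_2), then 13x_1 ≡ 13x_2 (mod 35). Because gcd(13, 35) = 1, we may cancel 13 to get x_1 ≡ x_2 (mod 35).
We now compute 13⁻¹ mod 35 explicitly. Euclid's algorithm: 35 = 2·13 + 9, 13 = 1·9 + 4, 9 = 2·4 + 1; back-substituting gives 1 = 27·13 − 10·35, so 13⁻¹ ≡ 27 (mod 35).
For any y ∈ ℤ_{35}, x = 27(y − 2) mod 35 satisfies σ(x) = 13·27(y − 2) + 2 ≡ y (since 13·27 ≡ 1 mod 35). So every y has a preimage.
Thus σ is bijective.
Since σ is bijective, we compute σ⁻¹(15): solve 13x + 2 ≡ 15 (mod 35), i.e. 13x ≡ 13 (mod 35).
Multiplying by 13⁻¹ = 27 gives x ≡ 27·13 = 351 = 10·35 + 1 ≡ 1 (mod 35).
Check: σ(1) = 13·1 + 2 = 15 ≡ 15 (mod 35).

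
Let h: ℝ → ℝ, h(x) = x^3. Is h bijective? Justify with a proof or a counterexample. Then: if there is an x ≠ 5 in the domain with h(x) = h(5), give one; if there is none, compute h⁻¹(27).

3

On ℝ, x ↦ x^3 is strictly increasing (injective) and for any y ∈ ℝ the 3rd root y^{1/3} lies in ℝ (surjective). So h is bijective.
Since x ↦ x^3 is strictly increasing on ℝ, it is injective there, so no x ≠ 5 in the domain has h(x) = h(5). We therefore compute h⁻¹(27) = 27^{1/3} = 3 (indeed 3^3 = 27).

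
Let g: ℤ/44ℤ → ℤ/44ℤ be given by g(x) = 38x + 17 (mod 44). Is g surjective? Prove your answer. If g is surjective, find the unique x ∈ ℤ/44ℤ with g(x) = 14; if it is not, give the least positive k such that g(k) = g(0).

Since gcd(38, 44) = 2, we have 38x ≡ 0 (mod 2) for all x, so g(x) ≡ 1 (mod 2).
But 0 ≢ 1 (mod 2), so 0 ∈ ℤ/44ℤ has no preimage. Therefore g is not surjective.
Since g is not surjective, we find the least positive k with g(k) = g(0): this means 38k ≡ 0 (mod 44), i.e. 44 ∣ 38k. Since gcd(38, 44) = 2, dividing through by 2 this holds exactly when 22 ∣ 19k, and as gcd(19, 22) = 1, exactly when 22 ∣ k.
The smallest positive such k is 22.

22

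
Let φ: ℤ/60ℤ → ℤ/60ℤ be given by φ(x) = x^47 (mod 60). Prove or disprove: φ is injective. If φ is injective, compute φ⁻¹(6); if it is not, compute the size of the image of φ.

φ(0) = 0^47 = 0.
φ(30): Repeated squaring mod 60: 30^1 ≡ 30, 30^2 ≡ 30² = 900 ≡ 0, 30^4 ≡ 0² = 0, 30^8 ≡ 0² = 0, 30^16 ≡ 0² = 0, 30^32 ≡ 0² = 0. Since 47 = 32 + 8 + 4 + 2 + 1, 30^47 ≡ 0·0·0·0·30: 0·0 = 0, then 0·0 = 0, then 0·0 = 0, then 0·30 = 0. So 30^47 ≡ 0 (mod 60).
So φ(0) = φ(30) = 0 while 0 ≠ 30, hence φ is not injective.
Since φ is not injective, we determine |image(φ)|. Computing x^47 mod 60 for each x (by repeated squaring, reducing mod 60 at every step), the values φ(0), φ(1), …, φ(59) are: 0, 1, 8, 27, 4, 5, 36, 43, 32, 9, 40, 11, 48, 37, 44, 15, 16, 53, 12, 19, 20, 21, 28, 47, 24, 25, 56, 3, 52, 29, 0, 31, 8, 57, 4, 35, 36, 13, 32, 39, 40, 41, 48, 7, 44, 45, 16, 23, 12, 49, 20, 51, 28, 17, 24, 55, 56, 33, 52, 59.
The distinct values are {0, 1, 3, 4, 5, 7, 8, 9, 11, 12, 13, 15, 16, 17, 19, 20, 21, 23, 24, 25, 27, 28, 29, 31, 32, 33, 35, 36, 37, 39, 40, 41, 43, 44, 45, 47, 48, 49, 51, 52, 53, 55, 56, 57, 59}; there are 45 of them.

45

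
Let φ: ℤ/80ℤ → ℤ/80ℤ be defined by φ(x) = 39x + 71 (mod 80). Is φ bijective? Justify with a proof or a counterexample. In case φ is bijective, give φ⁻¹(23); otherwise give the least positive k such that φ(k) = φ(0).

48

Recall that φ is injective when φ(u) = φ(v) forces u = v.
Suppose φ(u) = φ(v) in ℤ/80ℤ. Then 39u + 71 ≡ 39v + 71 (mod 80), thus 39(u − v) ≡ 0 (mod 80).
Since gcd(39, 80) = 1, 39 is invertible modulo 80, therefore u − v ≡ 0 (mod 80), i.e. u = v.
We now compute 39⁻¹ mod 80 explicitly. Euclid's algorithm: 80 = 2·39 + 2, 39 = 19·2 + 1; back-substituting gives 1 = 39·39 − 19·80, so 39⁻¹ ≡ 39 (mod 80).
Then y ↦ 39(y − 71) is a two-sided inverse to φ, so every y ∈ ℤ/80ℤ has a preimage.
Thus φ is bijective.
Since φ is bijective, we compute φ⁻¹(23): solve 39x + 71 ≡ 23 (mod 80), i.e. 39x ≡ 32 (mod 80).
Multiplying by 39⁻¹ = 39 gives x ≡ 39·32 = 1248 = 15·80 + 48 ≡ 48 (mod 80).
Check: φ(48) = 39·48 + 71 = 1943 = 24·80 + 23 ≡ 23 (mod 80).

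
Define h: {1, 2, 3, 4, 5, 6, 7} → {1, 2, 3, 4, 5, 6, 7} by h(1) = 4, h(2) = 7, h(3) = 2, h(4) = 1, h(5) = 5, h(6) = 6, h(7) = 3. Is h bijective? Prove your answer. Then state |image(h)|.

7

The values 4, 7, 2, 1, 5, 6, 3 are a permutation of {1, 2, 3, 4, 5, 6, 7}: each element appears exactly once.
So h is injective and surjective, hence bijective.
The image of h is {1, 2, 3, 4, 5, 6, 7}, which has 7 elements.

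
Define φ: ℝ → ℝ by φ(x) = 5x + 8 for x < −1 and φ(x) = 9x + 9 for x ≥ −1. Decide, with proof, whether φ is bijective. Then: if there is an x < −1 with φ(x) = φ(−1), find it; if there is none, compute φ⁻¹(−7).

-8/5

Both pieces are strictly increasing (slopes 5 and 9), so each is injective on its own interval.
The left piece maps (−∞, −1) onto (−∞, 3); the right piece maps [−1, ∞) onto [0, ∞).
These images overlap. In particular φ(−1) = 0 (right piece), and solving 5x + 8 = 0 on the left piece gives x = −8/5 < −1.
So φ(−8/5) = φ(−1) with −8/5 ≠ −1, and φ is not injective, hence not bijective. This x = −8/5 is the requested value below −1.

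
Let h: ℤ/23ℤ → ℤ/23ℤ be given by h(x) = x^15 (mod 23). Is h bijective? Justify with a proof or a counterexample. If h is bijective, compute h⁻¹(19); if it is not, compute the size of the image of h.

Since 23 is prime, the nonzero elements of ℤ/23ℤ form a cyclic group of order 22.
As gcd(15, 22) = 1, raising to the 15th power is a bijection on this group: if s^15 ≡ t^15 then (st^{−1})^15 = 1, and the only element of order dividing gcd(15, 22) = 1 is 1, so s = t.
With h(0) = 0 this makes h injective on all of ℤ/23ℤ, hence bijective (finite equal-size domain and codomain). In particular h is bijective.
Since h is bijective, we find the preimage of 19. The inverse of x ↦ x^15 on (ℤ/23ℤ)^× is x ↦ x^3, because 15·3 = 45 = 2·22 + 1 ≡ 1 (mod 22) and x^{22} = 1 for x ≠ 0 (Fermat). So h⁻¹(19) = 19^3 mod 23.
Repeated squaring mod 23: 19^1 ≡ 19, 19^2 ≡ 19² = 361 ≡ 16. Since 3 = 2 + 1, 19^3 ≡ 16·19: 16·19 = 304 ≡ 5. So 19^3 ≡ 5 (mod 23).
Hence h⁻¹(19) = 5.

5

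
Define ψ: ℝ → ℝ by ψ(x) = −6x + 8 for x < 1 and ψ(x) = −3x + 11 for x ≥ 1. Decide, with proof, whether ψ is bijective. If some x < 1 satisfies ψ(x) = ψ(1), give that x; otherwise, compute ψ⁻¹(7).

0

Both pieces are strictly decreasing (slopes −6 and −3), so each is injective on its own interval.
The left piece maps (−∞, 1) onto (2, ∞); the right piece maps [1, ∞) onto (−∞, 8].
These images overlap. In particular ψ(1) = 8 (right piece), and solving −6x + 8 = 8 on the left piece gives x = 0 < 1.
So ψ(0) = ψ(1) with 0 ≠ 1, and ψ is not injective, hence not bijective. This x = 0 is the requested value below 1.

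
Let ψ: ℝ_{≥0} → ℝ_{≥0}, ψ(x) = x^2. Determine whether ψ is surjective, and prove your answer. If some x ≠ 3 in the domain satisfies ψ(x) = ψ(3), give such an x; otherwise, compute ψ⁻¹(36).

6

For any y ∈ ℝ_{≥0}, x = y^{1/2} ∈ ℝ_{≥0} gives ψ(x) = y, so ψ is surjective.
Since x ↦ x^2 is strictly increasing on ℝ_{≥0}, it is injective there, so no x ≠ 3 in the domain has ψ(x) = ψ(3). We therefore compute ψ⁻¹(36) = 36^{1/2} = 6 (indeed 6^2 = 36).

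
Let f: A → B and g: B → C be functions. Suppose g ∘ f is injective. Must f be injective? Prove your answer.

Suppose f(x_1) = f(x_2). Applying g: (g ∘ f)(x_1) = (g ∘ f)(x_2). Since g ∘ f is injective, x_1 = x_2. Hence f is injective.

injective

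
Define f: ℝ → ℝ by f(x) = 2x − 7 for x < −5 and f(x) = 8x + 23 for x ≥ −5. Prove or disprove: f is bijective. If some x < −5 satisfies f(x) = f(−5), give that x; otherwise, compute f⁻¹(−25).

Both pieces are strictly increasing (slopes 2 and 8), so each is injective on its own interval.
The left piece maps (−∞, −5) onto (−∞, −17); the right piece maps [−5, ∞) onto [−17, ∞).
Since −17 = −17, the images partition ℝ: f is injective and surjective, hence bijective.
Because the two images are disjoint, no x < −5 has f(x) = f(−5), so we compute f⁻¹(−25): −25 lies in (−∞, −17), so solve 2x − 7 = −25: x = (−25 + 7)/2 = −9.

-9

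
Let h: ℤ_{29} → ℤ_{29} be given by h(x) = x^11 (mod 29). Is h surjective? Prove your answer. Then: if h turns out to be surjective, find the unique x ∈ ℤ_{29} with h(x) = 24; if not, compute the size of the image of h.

25

Since 29 is prime, the nonzero elements of ℤ_{29} form a cyclic group of order 28.
As gcd(11, 28) = 1, raising to the 11th power is a bijection on this group: if a^11 ≡ b^11 then (ab^{−1})^11 = 1, and the only element of order dividing gcd(11, 28) = 1 is 1, so a = b.
With h(0) = 0 this makes h injective on all of ℤ_{29}, hence bijective (finite equal-size domain and codomain). In particular h is surjective.
Since h is surjective, we find the preimage of 24. The inverse of x ↦ x^11 on (ℤ_{29})^× is x ↦ x^23, because 11·23 = 253 = 9·28 + 1 ≡ 1 (mod 28) and x^{28} = 1 for x ≠ 0 (Fermat). So h⁻¹(24) = 24^23 mod 29.
Repeated squaring mod 29: 24^1 ≡ 24, 24^2 ≡ 24² = 576 ≡ 25, 24^4 ≡ 25² = 625 ≡ 16, 24^8 ≡ 16² = 256 ≡ 24, 24^16 ≡ 24² = 576 ≡ 25. Since 23 = 16 + 4 + 2 + 1, 24^23 ≡ 25·16·25·24: 25·16 = 400 ≡ 23, then 23·25 = 575 ≡ 24, then 24·24 = 576 ≡ 25. So 24^23 ≡ 25 (mod 29).
Hence h⁻¹(24) = 25.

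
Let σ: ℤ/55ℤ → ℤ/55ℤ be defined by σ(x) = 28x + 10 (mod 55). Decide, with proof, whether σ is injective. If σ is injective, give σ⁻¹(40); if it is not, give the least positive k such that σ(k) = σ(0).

Suppose σ(s) = σ(t) in ℤ/55ℤ. Then 28s + 10 ≡ 28t + 10 (mod 55), thus 28(s − t) ≡ 0 (mod 55).
Since gcd(28, 55) = 1, 28 is invertible modulo 55, so s − t ≡ 0 (mod 55), i.e. s = t.
So σ is injective.
We now compute 28⁻¹ mod 55 explicitly. Euclid's algorithm: 55 = 1·28 + 27, 28 = 1·27 + 1; back-substituting gives 1 = 2·28 − 1·55, so 28⁻¹ ≡ 2 (mod 55).
Since σ is injective, we compute σ⁻¹(40): solve 28x + 10 ≡ 40 (mod 55), i.e. 28x ≡ 30 (mod 55).
Multiplying by 28⁻¹ = 2 gives x ≡ 2·30 = 60 = 1·55 + 5 ≡ 5 (mod 55).
Check: σ(5) = 28·5 + 10 = 150 = 2·55 + 40 ≡ 40 (mod 55).

5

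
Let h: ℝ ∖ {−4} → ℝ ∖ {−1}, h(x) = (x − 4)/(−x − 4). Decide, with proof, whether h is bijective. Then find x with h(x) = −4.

-20/3

Suppose h(s) = h(t). Cross-multiplying: (s − 4)(−t − 4) = (t − 4)(−s − 4).
Expanding both sides and cancelling the symmetric terms leaves −8·(s − t) = 0. Since −8 ≠ 0, s = t. Thus h is injective.
For any y ≠ −1, solving y(−x − 4) = x − 4 for x gives a well-defined x ≠ −4. So h is surjective.
Hence h is bijective.
Solving h(x) = −4: cross-multiplying gives x − 4 = −4(−x − 4), which rearranges to −3x = 20, so x = −20/3.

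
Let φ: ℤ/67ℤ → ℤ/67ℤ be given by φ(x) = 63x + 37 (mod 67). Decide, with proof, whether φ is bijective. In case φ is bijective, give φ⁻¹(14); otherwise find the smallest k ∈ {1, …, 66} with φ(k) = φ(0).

56

Suppose φ(s) = φ(t) in ℤ/67ℤ. Then 63s + 37 ≡ 63t + 37 (mod 67), therefore 63(s − t) ≡ 0 (mod 67).
Since gcd(63, 67) = 1, 63 is invertible modulo 67, therefore s − t ≡ 0 (mod 67), i.e. s = t.
We now compute 63⁻¹ mod 67 explicitly. Euclid's algorithm: 67 = 1·63 + 4, 63 = 15·4 + 3, 4 = 1·3 + 1; back-substituting gives 1 = 50·63 − 47·67, so 63⁻¹ ≡ 50 (mod 67).
Then y ↦ 50(y − 37) is a two-sided inverse to φ, so every y ∈ ℤ/67ℤ has a preimage.
Hence φ is bijective.
Since φ is bijective, we find φ⁻¹(14): we need 63x ≡ 14 − 37 ≡ 44 (mod 67). Using 63⁻¹ = 50: x ≡ 50·44 = 2200 = 32·67 + 56, so x = 56.
Check: φ(56) = 63·56 + 37 = 3565 = 53·67 + 14 ≡ 14 (mod 67).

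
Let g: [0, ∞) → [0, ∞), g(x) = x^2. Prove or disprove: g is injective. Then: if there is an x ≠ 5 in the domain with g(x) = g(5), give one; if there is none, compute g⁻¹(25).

5

On [0, ∞), x ↦ x^2 is strictly increasing, so g(s) = g(t) forces s = t. Hence g is injective.
Since x ↦ x^2 is strictly increasing on [0, ∞), it is injective there, so no x ≠ 5 in the domain has g(x) = g(5). We therefore compute g⁻¹(25) = 25^{1/2} = 5 (indeed 5^2 = 25).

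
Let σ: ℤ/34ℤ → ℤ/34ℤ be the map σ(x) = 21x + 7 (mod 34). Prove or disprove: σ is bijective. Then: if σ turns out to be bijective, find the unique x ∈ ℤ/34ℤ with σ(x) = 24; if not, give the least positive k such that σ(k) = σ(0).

17

By definition, injectivity means: for all a, b in the domain, σ(a) = σ(b) implies a = b.
If σ(a) = σ(b), then 21a ≡ 21b (mod 34). Because gcd(21, 34) = 1, we may cancel 21 to get a ≡ b (mod 34).
We now compute 21⁻¹ mod 34 explicitly. Euclid's algorithm: 34 = 1·21 + 13, 21 = 1·13 + 8, 13 = 1·8 + 5, 8 = 1·5 + 3, 5 = 1·3 + 2, 3 = 1·2 + 1; back-substituting gives 1 = 13·21 − 8·34, so 21⁻¹ ≡ 13 (mod 34).
For any y ∈ ℤ/34ℤ, x = 13(y − 7) mod 34 satisfies σ(x) = 21·13(y − 7) + 7 ≡ y (since 21·13 ≡ 1 mod 34). So every y has a preimage.
Therefore σ is bijective.
Since σ is bijective, we compute σ⁻¹(24): solve 21x + 7 ≡ 24 (mod 34), i.e. 21x ≡ 17 (mod 34).
Multiplying by 21⁻¹ = 13 gives x ≡ 13·17 = 221 = 6·34 + 17 ≡ 17 (mod 34).
Check: σ(17) = 21·17 + 7 = 364 = 10·34 + 24 ≡ 24 (mod 34).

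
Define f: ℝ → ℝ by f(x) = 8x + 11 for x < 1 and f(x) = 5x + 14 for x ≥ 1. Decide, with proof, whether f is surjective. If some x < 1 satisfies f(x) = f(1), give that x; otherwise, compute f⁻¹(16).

5/8

Both pieces are strictly increasing (slopes 8 and 5), so each is injective on its own interval.
The left piece maps (−∞, 1) onto (−∞, 19); the right piece maps [1, ∞) onto [19, ∞).
These images together cover ℝ, so f is surjective.
Because the two images are disjoint, no x < 1 has f(x) = f(1), so we compute f⁻¹(16): 16 lies in (−∞, 19), so solve 8x + 11 = 16: x = (16 − 11)/8 = 5/8.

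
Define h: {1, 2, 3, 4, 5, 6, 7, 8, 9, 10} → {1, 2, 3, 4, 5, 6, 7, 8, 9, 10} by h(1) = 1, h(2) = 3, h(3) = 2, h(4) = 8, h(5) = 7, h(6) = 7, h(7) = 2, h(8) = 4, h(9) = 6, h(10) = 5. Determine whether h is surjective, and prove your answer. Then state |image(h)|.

8

No element maps to 9, so h is not surjective.
The image of h is {1, 2, 3, 4, 5, 6, 7, 8}, which has 8 elements.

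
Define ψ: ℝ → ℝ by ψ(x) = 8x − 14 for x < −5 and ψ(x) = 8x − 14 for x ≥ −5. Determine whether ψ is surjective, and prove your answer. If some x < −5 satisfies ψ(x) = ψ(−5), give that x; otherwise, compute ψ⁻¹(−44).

-15/4

Both pieces are strictly increasing (slopes 8 and 8), so each is injective on its own interval.
The left piece maps (−∞, −5) onto (−∞, −54); the right piece maps [−5, ∞) onto [−54, ∞).
These images together cover ℝ, so ψ is surjective.
Because the two images are disjoint, no x < −5 has ψ(x) = ψ(−5), so we compute ψ⁻¹(−44): −44 lies in [−54, ∞), so solve 8x − 14 = −44: x = (−44 + 14)/8 = −15/4.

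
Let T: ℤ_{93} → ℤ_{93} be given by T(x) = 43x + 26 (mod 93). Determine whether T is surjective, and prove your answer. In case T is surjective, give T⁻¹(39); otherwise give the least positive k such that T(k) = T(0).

76

Since gcd(43, 93) = 1, 43 is invertible modulo 93. Euclid's algorithm: 93 = 2·43 + 7, 43 = 6·7 + 1; back-substituting gives 1 = 13·43 − 6·93, so 43⁻¹ ≡ 13 (mod 93).
For any y ∈ ℤ_{93}, x = 13(y − 26) mod 93 satisfies T(x) = 43·13(y − 26) + 26 ≡ y (since 43·13 ≡ 1 mod 93). So every y has a preimage.
Hence T is surjective.
Since T is surjective, we compute T⁻¹(39): solve 43x + 26 ≡ 39 (mod 93), i.e. 43x ≡ 13 (mod 93).
Multiplying by 43⁻¹ = 13 gives x ≡ 13·13 = 169 = 1·93 + 76 ≡ 76 (mod 93).
Check: T(76) = 43·76 + 26 = 3294 = 35·93 + 39 ≡ 39 (mod 93).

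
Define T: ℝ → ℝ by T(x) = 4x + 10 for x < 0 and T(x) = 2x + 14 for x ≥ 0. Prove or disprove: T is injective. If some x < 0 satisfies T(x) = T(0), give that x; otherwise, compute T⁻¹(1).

-9/4

Both pieces are strictly increasing (slopes 4 and 2), so each is injective on its own interval.
The left piece maps (−∞, 0) onto (−∞, 10); the right piece maps [0, ∞) onto [14, ∞).
These images are disjoint, so no value is attained by both pieces. So T is injective.
Because the two images are disjoint, no x < 0 has T(x) = T(0), so we compute T⁻¹(1): 1 lies in (−∞, 10), so solve 4x + 10 = 1: x = (1 − 10)/4 = −9/4.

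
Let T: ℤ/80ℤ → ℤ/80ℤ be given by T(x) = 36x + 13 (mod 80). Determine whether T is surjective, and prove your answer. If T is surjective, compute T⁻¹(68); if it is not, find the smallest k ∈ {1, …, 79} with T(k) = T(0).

Recall that surjectivity means every element of the codomain has a preimage under T.
Since gcd(36, 80) = 4, we have 36x ≡ 0 (mod 4) for all x, so T(x) ≡ 1 (mod 4).
But 0 ≢ 1 (mod 4), so 0 ∈ ℤ/80ℤ has no preimage. Hence T is not surjective.
Since T is not surjective, we find the least positive k with T(k) = T(0): this means 36k ≡ 0 (mod 80), i.e. 80 ∣ 36k. Since gcd(36, 80) = 4, dividing through by 4 this holds exactly when 20 ∣ 9k, and as gcd(9, 20) = 1, exactly when 20 ∣ k.
The smallest positive such k is 20.

20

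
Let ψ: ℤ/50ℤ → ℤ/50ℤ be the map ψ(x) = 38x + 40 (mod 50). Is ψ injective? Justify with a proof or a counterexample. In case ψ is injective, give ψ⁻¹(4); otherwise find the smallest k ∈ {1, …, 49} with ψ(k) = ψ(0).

25

We have gcd(38, 50) = 2 > 1. Taking a = 0 and b = 25: ψ(0) = 40 and ψ(25) = 38·25 + 40 = 990 ≡ 40 (mod 50).
So ψ(0) = ψ(25) while 0 ≠ 25, hence ψ is not injective.
Since ψ is not injective, we find the least positive k with ψ(k) = ψ(0): this means 38k ≡ 0 (mod 50), i.e. 50 ∣ 38k. Since gcd(38, 50) = 2, dividing through by 2 this holds exactly when 25 ∣ 19k, and as gcd(19, 25) = 1, exactly when 25 ∣ k.
The smallest positive such k is 25.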